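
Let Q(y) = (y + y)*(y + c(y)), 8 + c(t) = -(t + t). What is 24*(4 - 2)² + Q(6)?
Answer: -72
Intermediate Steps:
c(t) = -8 - 2*t (c(t) = -8 - (t + t) = -8 - 2*t)
Q(y) = 2*y*(-8 - y) (Q(y) = (y + y)*(y + (-8 - 2*y)) = (2*y)*(-8 - y) = 2*y*(-8 - y))
24*(4 - 2)² + Q(6) = 24*(4 - 2)² + 2*6*(-8 - 1*6) = 24*2² + 2*6*(-8 - 6) = 24*4 + 2*6*(-14) = 96 - 168 = -72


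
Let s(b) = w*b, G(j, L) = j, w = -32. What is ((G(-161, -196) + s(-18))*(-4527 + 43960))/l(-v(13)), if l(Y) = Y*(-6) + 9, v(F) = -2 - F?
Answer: -16364695/81 ≈ -2.0203e+5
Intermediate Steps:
s(b) = -32*b
l(Y) = 9 - 6*Y (l(Y) = -6*Y + 9 = 9 - 6*Y)
((G(-161, -196) + s(-18))*(-4527 + 43960))/l(-v(13)) = ((-161 - 32*(-18))*(-4527 + 43960))/(9 - (-6)*(-2 - 1*13)) = ((-161 + 576)*39433)/(9 - (-6)*(-2 - 13)) = (415*39433)/(9 - (-6)*(-15)) = 16364695/(9 - 6*15) = 16364695/(9 - 90) = 16364695/(-81) = 16364695*(-1/81) = -16364695/81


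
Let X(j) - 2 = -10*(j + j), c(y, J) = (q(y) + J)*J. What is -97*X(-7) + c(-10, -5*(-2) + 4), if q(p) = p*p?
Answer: -12178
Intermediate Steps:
q(p) = p**2
c(y, J) = J*(J + y**2) (c(y, J) = (y**2 + J)*J = (J + y**2)*J = J*(J + y**2))
X(j) = 2 - 20*j (X(j) = 2 - 10*(j + j) = 2 - 20*j)
-97*X(-7) + c(-10, -5*(-2) + 4) = -97*(2 - 20*(-7)) + (-5*(-2) + 4)*((-5*(-2) + 4) + (-10)**2) = -97*(2 + 140) + (10 + 4)*((10 + 4) + 100) = -97*142 + 14*(14 + 100) = -13774 + 14*114 = -13774 + 1596 = -12178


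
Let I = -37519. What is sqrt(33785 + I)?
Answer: I*sqrt(3734) ≈ 61.106*I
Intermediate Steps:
sqrt(33785 + I) = sqrt(33785 - 37519) = sqrt(-3734) = I*sqrt(3734)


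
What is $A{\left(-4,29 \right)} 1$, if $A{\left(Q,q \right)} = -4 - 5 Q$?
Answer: $16$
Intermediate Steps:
$A{\left(-4,29 \right)} 1 = \left(-4 - -20\right) 1 = \left(-4 + 20\right) 1 = 16 \cdot 1 = 16$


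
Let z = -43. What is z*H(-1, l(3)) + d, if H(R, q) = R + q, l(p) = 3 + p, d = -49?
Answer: -264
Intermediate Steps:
z*H(-1, l(3)) + d = -43*(-1 + (3 + 3)) - 49 = -43*(-1 + 6) - 49 = -43*5 - 49 = -215 - 49 = -264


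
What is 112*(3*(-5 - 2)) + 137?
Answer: -2215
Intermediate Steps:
112*(3*(-5 - 2)) + 137 = 112*(3*(-7)) + 137 = 112*(-21) + 137 = -2352 + 137 = -2215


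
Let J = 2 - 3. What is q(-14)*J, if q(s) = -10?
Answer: 10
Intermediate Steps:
J = -1
q(-14)*J = -10*(-1) = 10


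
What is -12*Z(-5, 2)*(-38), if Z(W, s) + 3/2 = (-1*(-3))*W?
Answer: -7524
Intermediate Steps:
Z(W, s) = -3/2 + 3*W (Z(W, s) = -3/2 + (-1*(-3))*W = -3/2 + 3*W)
-12*Z(-5, 2)*(-38) = -12*(-3/2 + 3*(-5))*(-38) = -12*(-3/2 - 15)*(-38) = -12*(-33/2)*(-38) = 198*(-38) = -7524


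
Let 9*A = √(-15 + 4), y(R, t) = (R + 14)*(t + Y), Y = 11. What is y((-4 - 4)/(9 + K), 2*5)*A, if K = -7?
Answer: 70*I*√11/3 ≈ 77.388*I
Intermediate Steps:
y(R, t) = (11 + t)*(14 + R) (y(R, t) = (R + 14)*(t + 11) = (14 + R)*(11 + t) = (11 + t)*(14 + R))
A = I*√11/9 (A = √(-15 + 4)/9 = √(-11)/9 = (I*√11)/9 = I*√11/9 ≈ 0.36851*I)
y((-4 - 4)/(9 + K), 2*5)*A = (154 + 11*((-4 - 4)/(9 - 7)) + 14*(2*5) + ((-4 - 4)/(9 - 7))*(2*5))*(I*√11/9) = (154 + 11*(-8/2) + 14*10 - 8/2*10)*(I*√11/9) = (154 + 11*(-8*½) + 140 - 8*½*10)*(I*√11/9) = (154 + 11*(-4) + 140 - 4*10)*(I*√11/9) = (154 - 44 + 140 - 40)*(I*√11/9) = 210*(I*√11/9) = 70*I*√11/3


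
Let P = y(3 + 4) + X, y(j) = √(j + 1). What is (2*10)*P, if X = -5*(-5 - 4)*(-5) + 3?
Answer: -4440 + 40*√2 ≈ -4383.4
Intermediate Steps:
y(j) = √(1 + j)
X = -222 (X = -(-45)*(-5) + 3 = -5*45 + 3 = -225 + 3 = -222)
P = -222 + 2*√2 (P = √(1 + (3 + 4)) - 222 = √(1 + 7) - 222 = √8 - 222 = 2*√2 - 222 = -222 + 2*√2 ≈ -219.17)
(2*10)*P = (2*10)*(-222 + 2*√2) = 20*(-222 + 2*√2) = -4440 + 40*√2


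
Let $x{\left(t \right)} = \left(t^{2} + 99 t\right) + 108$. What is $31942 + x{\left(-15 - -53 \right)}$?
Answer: $37256$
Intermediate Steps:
$x{\left(t \right)} = 108 + t^{2} + 99 t$
$31942 + x{\left(-15 - -53 \right)} = 31942 + \left(108 + \left(-15 - -53\right)^{2} + 99 \left(-15 - -53\right)\right) = 31942 + \left(108 + \left(-15 + 53\right)^{2} + 99 \left(-15 + 53\right)\right) = 31942 + \left(108 + 38^{2} + 99 \cdot 38\right) = 31942 + \left(108 + 1444 + 3762\right) = 31942 + 5314 = 37256$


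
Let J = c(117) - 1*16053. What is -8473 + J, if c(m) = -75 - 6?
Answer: -24607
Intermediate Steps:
c(m) = -81
J = -16134 (J = -81 - 1*16053 = -81 - 16053 = -16134)
-8473 + J = -8473 - 16134 = -24607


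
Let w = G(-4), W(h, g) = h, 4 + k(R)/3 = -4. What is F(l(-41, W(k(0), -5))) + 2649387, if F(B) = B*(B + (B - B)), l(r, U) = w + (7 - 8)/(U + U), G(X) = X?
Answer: 6104224129/2304 ≈ 2.6494e+6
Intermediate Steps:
k(R) = -24 (k(R) = -12 + 3*(-4) = -12 - 12 = -24)
w = -4
l(r, U) = -4 - 1/(2*U) (l(r, U) = -4 + (7 - 8)/(U + U) = -4 - 1/(2*U))
F(B) = B**2 (F(B) = B*(B + 0) = B*B = B**2)
F(l(-41, W(k(0), -5))) + 2649387 = (-4 - 1/2/(-24))**2 + 2649387 = (-4 - 1/2*(-1/24))**2 + 2649387 = (-4 + 1/48)**2 + 2649387 = (-191/48)**2 + 2649387 = 36481/2304 + 2649387 = 6104224129/2304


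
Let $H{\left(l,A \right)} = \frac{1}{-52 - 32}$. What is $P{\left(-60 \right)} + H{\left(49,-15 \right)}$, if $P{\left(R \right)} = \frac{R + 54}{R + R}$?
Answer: $\frac{4}{105} \approx 0.038095$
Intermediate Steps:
$H{\left(l,A \right)} = - \frac{1}{84}$ ($H{\left(l,A \right)} = \frac{1}{-84} = - \frac{1}{84}$)
$P{\left(R \right)} = \frac{54 + R}{2 R}$
$P{\left(-60 \right)} + H{\left(49,-15 \right)} = \frac{54 - 60}{2 \left(-60\right)} - \frac{1}{84} = \frac{1}{2} \left(- \frac{1}{60}\right) \left(-6\right) - \frac{1}{84} = \frac{1}{20} - \frac{1}{84} = \frac{4}{105}$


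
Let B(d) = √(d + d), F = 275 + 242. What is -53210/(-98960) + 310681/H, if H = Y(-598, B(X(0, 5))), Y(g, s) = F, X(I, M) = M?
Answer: 3077250133/5116232 ≈ 601.47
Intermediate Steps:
F = 517
B(d) = √2*√d (B(d) = √(2*d) = √2*√d)
Y(g, s) = 517
H = 517
-53210/(-98960) + 310681/H = -53210/(-98960) + 310681/517 = -53210*(-1/98960) + 310681*(1/517) = 5321/9896 + 310681/517 = 3077250133/5116232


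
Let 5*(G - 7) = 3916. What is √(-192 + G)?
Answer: √14955/5 ≈ 24.458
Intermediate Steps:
G = 3951/5 (G = 7 + (⅕)*3916 = 7 + 3916/5 = 3951/5 ≈ 790.20)
√(-192 + G) = √(-192 + 3951/5) = √(2991/5) = √14955/5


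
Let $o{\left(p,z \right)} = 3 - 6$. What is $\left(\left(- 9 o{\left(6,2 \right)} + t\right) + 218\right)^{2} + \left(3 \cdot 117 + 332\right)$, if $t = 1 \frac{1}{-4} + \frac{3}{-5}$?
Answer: $\frac{24116889}{400} \approx 60292.0$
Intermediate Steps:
$o{\left(p,z \right)} = -3$ ($o{\left(p,z \right)} = 3 - 6 = -3$)
$t = - \frac{17}{20}$ ($t = 1 \left(- \frac{1}{4}\right) + 3 \left(- \frac{1}{5}\right) = - \frac{1}{4} - \frac{3}{5} = - \frac{17}{20} \approx -0.85$)
$\left(\left(- 9 o{\left(6,2 \right)} + t\right) + 218\right)^{2} + \left(3 \cdot 117 + 332\right) = \left(\left(\left(-9\right) \left(-3\right) - \frac{17}{20}\right) + 218\right)^{2} + \left(3 \cdot 117 + 332\right) = \left(\left(27 - \frac{17}{20}\right) + 218\right)^{2} + \left(351 + 332\right) = \left(\frac{523}{20} + 218\right)^{2} + 683 = \left(\frac{4883}{20}\right)^{2} + 683 = \frac{23843689}{400} + 683 = \frac{24116889}{400}$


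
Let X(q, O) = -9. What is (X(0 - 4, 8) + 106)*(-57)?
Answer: -5529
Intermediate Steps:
(X(0 - 4, 8) + 106)*(-57) = (-9 + 106)*(-57) = 97*(-57) = -5529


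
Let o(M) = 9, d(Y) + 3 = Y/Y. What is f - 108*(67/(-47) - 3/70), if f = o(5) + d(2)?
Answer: 272389/1645 ≈ 165.59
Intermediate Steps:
d(Y) = -2 (d(Y) = -3 + Y/Y = -3 + 1 = -2)
f = 7 (f = 9 - 2 = 7)
f - 108*(67/(-47) - 3/70) = 7 - 108*(67/(-47) - 3/70) = 7 - 108*(67*(-1/47) - 3*1/70) = 7 - 108*(-67/47 - 3/70) = 7 - 108*(-4831/3290) = 7 + 260874/1645 = 272389/1645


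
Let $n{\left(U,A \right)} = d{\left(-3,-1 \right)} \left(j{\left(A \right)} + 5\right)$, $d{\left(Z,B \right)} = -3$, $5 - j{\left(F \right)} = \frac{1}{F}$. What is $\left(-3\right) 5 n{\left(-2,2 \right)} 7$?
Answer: $\frac{5985}{2} \approx 2992.5$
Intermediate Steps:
$j{\left(F \right)} = 5 - \frac{1}{F}$
$n{\left(U,A \right)} = -30 + \frac{3}{A}$ ($n{\left(U,A \right)} = - 3 \left(\left(5 - \frac{1}{A}\right) + 5\right) = - 3 \left(10 - \frac{1}{A}\right) = -30 + \frac{3}{A}$)
$\left(-3\right) 5 n{\left(-2,2 \right)} 7 = \left(-3\right) 5 \left(-30 + \frac{3}{2}\right) 7 = - 15 \left(-30 + 3 \cdot \frac{1}{2}\right) 7 = - 15 \left(-30 + \frac{3}{2}\right) 7 = \left(-15\right) \left(- \frac{57}{2}\right) 7 = \frac{855}{2} \cdot 7 = \frac{5985}{2}$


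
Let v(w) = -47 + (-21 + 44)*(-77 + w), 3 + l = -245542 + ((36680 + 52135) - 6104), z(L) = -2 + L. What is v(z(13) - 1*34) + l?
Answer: -165181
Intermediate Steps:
l = -162834 (l = -3 + (-245542 + ((36680 + 52135) - 6104)) = -3 + (-245542 + (88815 - 6104)) = -3 + (-245542 + 82711) = -3 - 162831 = -162834)
v(w) = -1818 + 23*w (v(w) = -47 + 23*(-77 + w) = -47 + (-1771 + 23*w) = -1818 + 23*w)
v(z(13) - 1*34) + l = (-1818 + 23*((-2 + 13) - 1*34)) - 162834 = (-1818 + 23*(11 - 34)) - 162834 = (-1818 + 23*(-23)) - 162834 = (-1818 - 529) - 162834 = -2347 - 162834 = -165181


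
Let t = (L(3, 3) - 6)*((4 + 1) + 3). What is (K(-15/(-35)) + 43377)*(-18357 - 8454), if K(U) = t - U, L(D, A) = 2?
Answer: -8134779132/7 ≈ -1.1621e+9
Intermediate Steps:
t = -32 (t = (2 - 6)*((4 + 1) + 3) = -4*(5 + 3) = -4*8 = -32)
K(U) = -32 - U
(K(-15/(-35)) + 43377)*(-18357 - 8454) = ((-32 - (-15)/(-35)) + 43377)*(-18357 - 8454) = ((-32 - (-15)*(-1)/35) + 43377)*(-26811) = ((-32 - 1*3/7) + 43377)*(-26811) = ((-32 - 3/7) + 43377)*(-26811) = (-227/7 + 43377)*(-26811) = (303412/7)*(-26811) = -8134779132/7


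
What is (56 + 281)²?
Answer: 113569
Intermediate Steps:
(56 + 281)² = 337² = 113569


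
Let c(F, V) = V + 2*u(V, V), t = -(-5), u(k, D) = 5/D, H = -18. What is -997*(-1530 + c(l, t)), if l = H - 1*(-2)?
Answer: 1518431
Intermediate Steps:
l = -16 (l = -18 - 1*(-2) = -18 + 2 = -16)
t = 5 (t = -1*(-5) = 5)
c(F, V) = V + 10/V (c(F, V) = V + 2*(5/V) = V + 10/V)
-997*(-1530 + c(l, t)) = -997*(-1530 + (5 + 10/5)) = -997*(-1530 + (5 + 10*(1/5))) = -997*(-1530 + (5 + 2)) = -997*(-1530 + 7) = -997*(-1523) = 1518431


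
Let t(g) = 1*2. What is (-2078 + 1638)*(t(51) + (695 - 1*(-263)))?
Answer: -422400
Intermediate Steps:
t(g) = 2
(-2078 + 1638)*(t(51) + (695 - 1*(-263))) = (-2078 + 1638)*(2 + (695 - 1*(-263))) = -440*(2 + (695 + 263)) = -440*(2 + 958) = -440*960 = -422400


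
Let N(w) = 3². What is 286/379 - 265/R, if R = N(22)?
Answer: -97861/3411 ≈ -28.690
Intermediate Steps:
N(w) = 9
R = 9
286/379 - 265/R = 286/379 - 265/9 = -97861/3411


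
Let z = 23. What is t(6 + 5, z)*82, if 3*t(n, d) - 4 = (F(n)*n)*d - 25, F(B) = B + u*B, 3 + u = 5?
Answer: 227632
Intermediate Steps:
u = 2 (u = -3 + 5 = 2)
F(B) = 3*B (F(B) = B + 2*B = 3*B)
t(n, d) = -7 + d*n² (t(n, d) = 4/3 + (((3*n)*n)*d - 25)/3 = 4/3 + ((3*n²)*d - 25)/3 = 4/3 + (3*d*n² - 25)/3 = 4/3 + (-25 + 3*d*n²)/3 = 4/3 + (-25/3 + d*n²) = -7 + d*n²)
t(6 + 5, z)*82 = (-7 + 23*(6 + 5)²)*82 = (-7 + 23*11²)*82 = (-7 + 23*121)*82 = (-7 + 2783)*82 = 2776*82 = 227632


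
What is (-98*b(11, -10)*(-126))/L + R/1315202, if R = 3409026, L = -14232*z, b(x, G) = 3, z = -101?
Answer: 206206808505/78771393386 ≈ 2.6178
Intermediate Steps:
L = 1437432 (L = -14232*(-101) = 1437432)
(-98*b(11, -10)*(-126))/L + R/1315202 = (-98*3*(-126))/1437432 + 3409026/1315202 = -294*(-126)*(1/1437432) + 3409026*(1/1315202) = 37044*(1/1437432) + 1704513/657601 = 3087/119786 + 1704513/657601 = 206206808505/78771393386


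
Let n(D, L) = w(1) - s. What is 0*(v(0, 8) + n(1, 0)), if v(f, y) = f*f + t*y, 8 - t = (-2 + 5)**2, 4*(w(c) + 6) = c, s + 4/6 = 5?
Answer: 0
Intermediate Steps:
s = 13/3 (s = -2/3 + 5 = 13/3 ≈ 4.3333)
w(c) = -6 + c/4
t = -1 (t = 8 - (-2 + 5)**2 = 8 - 1*3**2 = 8 - 1*9 = 8 - 9 = -1)
v(f, y) = f**2 - y (v(f, y) = f*f - y = f**2 - y)
n(D, L) = -121/12 (n(D, L) = (-6 + (1/4)*1) - 1*13/3 = (-6 + 1/4) - 13/3 = -23/4 - 13/3 = -121/12)
0*(v(0, 8) + n(1, 0)) = 0*((0**2 - 1*8) - 121/12) = 0*((0 - 8) - 121/12) = 0*(-8 - 121/12) = 0*(-217/12) = 0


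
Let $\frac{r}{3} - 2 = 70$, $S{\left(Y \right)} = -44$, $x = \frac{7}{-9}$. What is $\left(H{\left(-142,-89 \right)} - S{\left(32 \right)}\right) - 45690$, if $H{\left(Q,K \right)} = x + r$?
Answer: $- \frac{408877}{9} \approx -45431.0$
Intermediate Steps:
$x = - \frac{7}{9}$ ($x = 7 \left(- \frac{1}{9}\right) = - \frac{7}{9} \approx -0.77778$)
$r = 216$ ($r = 6 + 3 \cdot 70 = 6 + 210 = 216$)
$H{\left(Q,K \right)} = \frac{1937}{9}$ ($H{\left(Q,K \right)} = - \frac{7}{9} + 216 = \frac{1937}{9}$)
$\left(H{\left(-142,-89 \right)} - S{\left(32 \right)}\right) - 45690 = \left(\frac{1937}{9} - -44\right) - 45690 = \left(\frac{1937}{9} + 44\right) - 45690 = \frac{2333}{9} - 45690 = - \frac{408877}{9}$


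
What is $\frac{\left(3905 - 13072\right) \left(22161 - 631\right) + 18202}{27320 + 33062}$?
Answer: $- \frac{98673654}{30191} \approx -3268.3$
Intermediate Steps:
$\frac{\left(3905 - 13072\right) \left(22161 - 631\right) + 18202}{27320 + 33062} = \frac{\left(3905 - 13072\right) 21530 + 18202}{60382} = \left(\left(3905 - 13072\right) 21530 + 18202\right) \frac{1}{60382} = \left(\left(-9167\right) 21530 + 18202\right) \frac{1}{60382} = \left(-197365510 + 18202\right) \frac{1}{60382} = \left(-197347308\right) \frac{1}{60382} = - \frac{98673654}{30191}$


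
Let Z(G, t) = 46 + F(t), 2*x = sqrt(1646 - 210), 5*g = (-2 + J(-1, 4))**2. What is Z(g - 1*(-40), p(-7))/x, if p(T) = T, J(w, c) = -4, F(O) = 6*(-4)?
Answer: 22*sqrt(359)/359 ≈ 1.1611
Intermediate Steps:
F(O) = -24
g = 36/5 (g = (-2 - 4)**2/5 = (1/5)*(-6)**2 = (1/5)*36 = 36/5 ≈ 7.2000)
x = sqrt(359) (x = sqrt(1646 - 210)/2 = sqrt(1436)/2 = (2*sqrt(359))/2 = sqrt(359) ≈ 18.947)
Z(G, t) = 22 (Z(G, t) = 46 - 24 = 22)
Z(g - 1*(-40), p(-7))/x = 22/(sqrt(359)) = 22*(sqrt(359)/359) = 22*sqrt(359)/359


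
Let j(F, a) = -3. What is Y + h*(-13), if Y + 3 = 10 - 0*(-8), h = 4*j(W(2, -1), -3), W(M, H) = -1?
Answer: 163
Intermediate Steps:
h = -12 (h = 4*(-3) = -12)
Y = 7 (Y = -3 + (10 - 0*(-8)) = -3 + (10 - 1*0) = -3 + (10 + 0) = -3 + 10 = 7)
Y + h*(-13) = 7 - 12*(-13) = 7 + 156 = 163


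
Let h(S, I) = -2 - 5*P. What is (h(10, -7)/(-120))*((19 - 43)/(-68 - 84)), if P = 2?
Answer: 3/190 ≈ 0.015789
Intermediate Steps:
h(S, I) = -12 (h(S, I) = -2 - 5*2 = -2 - 10 = -12)
(h(10, -7)/(-120))*((19 - 43)/(-68 - 84)) = (-12/(-120))*((19 - 43)/(-68 - 84)) = (-12*(-1/120))*(-24/(-152)) = (-24*(-1/152))/10 = (⅒)*(3/19) = 3/190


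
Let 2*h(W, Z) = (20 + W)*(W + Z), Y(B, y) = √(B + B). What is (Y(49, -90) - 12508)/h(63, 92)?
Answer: -25016/12865 + 14*√2/12865 ≈ -1.9430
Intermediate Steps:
Y(B, y) = √2*√B (Y(B, y) = √(2*B) = √2*√B)
h(W, Z) = (20 + W)*(W + Z)/2 (h(W, Z) = ((20 + W)*(W + Z))/2 = (20 + W)*(W + Z)/2)
(Y(49, -90) - 12508)/h(63, 92) = (√2*√49 - 12508)/((½)*63² + 10*63 + 10*92 + (½)*63*92) = (√2*7 - 12508)/((½)*3969 + 630 + 920 + 2898) = (7*√2 - 12508)/(3969/2 + 630 + 920 + 2898) = (-12508 + 7*√2)/(12865/2) = (-12508 + 7*√2)*(2/12865) = -25016/12865 + 14*√2/12865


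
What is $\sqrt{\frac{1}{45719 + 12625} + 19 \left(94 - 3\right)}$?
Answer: $\frac{\sqrt{1471388669322}}{29172} \approx 41.581$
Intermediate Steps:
$\sqrt{\frac{1}{45719 + 12625} + 19 \left(94 - 3\right)} = \sqrt{\frac{1}{58344} + 19 \cdot 91} = \sqrt{\frac{1}{58344} + 1729} = \sqrt{\frac{100876777}{58344}} = \frac{\sqrt{1471388669322}}{29172}$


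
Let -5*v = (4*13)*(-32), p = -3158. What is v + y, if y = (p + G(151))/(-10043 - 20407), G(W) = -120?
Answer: 5068519/15225 ≈ 332.91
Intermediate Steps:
y = 1639/15225 (y = (-3158 - 120)/(-10043 - 20407) = -3278/(-30450) = -3278*(-1/30450) = 1639/15225 ≈ 0.10765)
v = 1664/5 (v = -4*13*(-32)/5 = -52*(-32)/5 = -⅕*(-1664) = 1664/5 ≈ 332.80)
v + y = 1664/5 + 1639/15225 = 5068519/15225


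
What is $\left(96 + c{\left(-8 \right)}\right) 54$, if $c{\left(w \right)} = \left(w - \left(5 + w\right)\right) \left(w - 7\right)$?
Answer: $9234$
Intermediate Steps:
$c{\left(w \right)} = 35 - 5 w$ ($c{\left(w \right)} = - 5 \left(-7 + w\right) = 35 - 5 w$)
$\left(96 + c{\left(-8 \right)}\right) 54 = \left(96 + \left(35 - -40\right)\right) 54 = \left(96 + \left(35 + 40\right)\right) 54 = \left(96 + 75\right) 54 = 171 \cdot 54 = 9234$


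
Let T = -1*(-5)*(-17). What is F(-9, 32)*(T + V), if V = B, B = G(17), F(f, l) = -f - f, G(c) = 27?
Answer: -1044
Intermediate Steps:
F(f, l) = -2*f
B = 27
T = -85 (T = 5*(-17) = -85)
V = 27
F(-9, 32)*(T + V) = (-2*(-9))*(-85 + 27) = 18*(-58) = -1044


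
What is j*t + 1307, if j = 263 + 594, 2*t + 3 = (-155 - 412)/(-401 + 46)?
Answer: 250592/355 ≈ 705.89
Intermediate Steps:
t = -249/355 (t = -3/2 + ((-155 - 412)/(-401 + 46))/2 = -3/2 + (-567/(-355))/2 = -3/2 + (-567*(-1/355))/2 = -3/2 + (1/2)*(567/355) = -3/2 + 567/710 = -249/355 ≈ -0.70141)
j = 857
j*t + 1307 = 857*(-249/355) + 1307 = -213393/355 + 1307 = 250592/355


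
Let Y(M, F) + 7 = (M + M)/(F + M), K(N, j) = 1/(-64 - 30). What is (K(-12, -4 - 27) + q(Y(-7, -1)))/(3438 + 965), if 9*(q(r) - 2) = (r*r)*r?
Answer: -42379/13244224 ≈ -0.0031998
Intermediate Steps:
K(N, j) = -1/94 (K(N, j) = 1/(-94) = -1/94)
Y(M, F) = -7 + 2*M/(F + M) (Y(M, F) = -7 + (M + M)/(F + M) = -7 + (2*M)/(F + M) = -7 + 2*M/(F + M))
q(r) = 2 + r**3/9 (q(r) = 2 + ((r*r)*r)/9 = 2 + (r**2*r)/9 = 2 + r**3/9)
(K(-12, -4 - 27) + q(Y(-7, -1)))/(3438 + 965) = (-1/94 + (2 + ((-7*(-1) - 5*(-7))/(-1 - 7))**3/9))/(3438 + 965) = (-1/94 + (2 + ((7 + 35)/(-8))**3/9))/4403 = (-1/94 + (2 + (-1/8*42)**3/9))*(1/4403) = (-1/94 + (2 + (-21/4)**3/9))*(1/4403) = (-1/94 + (2 + (1/9)*(-9261/64)))*(1/4403) = (-1/94 + (2 - 1029/64))*(1/4403) = (-1/94 - 901/64)*(1/4403) = -42379/3008*1/4403 = -42379/13244224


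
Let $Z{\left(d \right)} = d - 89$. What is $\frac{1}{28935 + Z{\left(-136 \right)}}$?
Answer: $\frac{1}{28710} \approx 3.4831 \cdot 10^{-5}$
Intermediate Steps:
$Z{\left(d \right)} = -89 + d$ ($Z{\left(d \right)} = d - 89 = -89 + d$)
$\frac{1}{28935 + Z{\left(-136 \right)}} = \frac{1}{28935 - 225} = \frac{1}{28710}$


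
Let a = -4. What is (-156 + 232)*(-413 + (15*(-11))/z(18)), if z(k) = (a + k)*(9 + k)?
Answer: -1979534/63 ≈ -31421.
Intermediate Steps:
z(k) = (-4 + k)*(9 + k)
(-156 + 232)*(-413 + (15*(-11))/z(18)) = (-156 + 232)*(-413 + (15*(-11))/(-36 + 18² + 5*18)) = 76*(-413 - 165/(-36 + 324 + 90)) = 76*(-413 - 165/378) = 76*(-413 - 165*1/378) = 76*(-413 - 55/126) = 76*(-52093/126) = -1979534/63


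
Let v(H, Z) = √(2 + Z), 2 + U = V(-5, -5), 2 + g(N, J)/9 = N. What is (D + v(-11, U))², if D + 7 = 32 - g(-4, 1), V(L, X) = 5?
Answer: (79 + √5)² ≈ 6599.3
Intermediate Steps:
g(N, J) = -18 + 9*N
U = 3 (U = -2 + 5 = 3)
D = 79 (D = -7 + (32 - (-18 + 9*(-4))) = -7 + (32 - (-18 - 36)) = -7 + (32 - 1*(-54)) = -7 + (32 + 54) = -7 + 86 = 79)
(D + v(-11, U))² = (79 + √(2 + 3))² = (79 + √5)²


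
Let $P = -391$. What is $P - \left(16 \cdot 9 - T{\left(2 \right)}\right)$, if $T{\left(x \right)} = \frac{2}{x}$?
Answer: $-534$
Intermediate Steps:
$P - \left(16 \cdot 9 - T{\left(2 \right)}\right) = -391 - \left(16 \cdot 9 - \frac{2}{2}\right) = -391 - \left(144 - 2 \cdot \frac{1}{2}\right) = -391 - \left(144 - 1\right) = -391 - 143 = -534$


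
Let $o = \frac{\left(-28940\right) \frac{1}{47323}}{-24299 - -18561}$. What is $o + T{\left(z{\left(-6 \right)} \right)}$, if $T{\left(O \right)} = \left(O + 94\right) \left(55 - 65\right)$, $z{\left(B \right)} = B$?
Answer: $- \frac{119477310090}{135769687} \approx -880.0$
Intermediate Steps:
$T{\left(O \right)} = -940 - 10 O$ ($T{\left(O \right)} = \left(94 + O\right) \left(-10\right) = -940 - 10 O$)
$o = \frac{14470}{135769687}$ ($o = \frac{\left(-28940\right) \frac{1}{47323}}{-24299 + 18561} = - \frac{28940}{47323 \left(-5738\right)} = \left(- \frac{28940}{47323}\right) \left(- \frac{1}{5738}\right) = \frac{14470}{135769687} \approx 0.00010658$)
$o + T{\left(z{\left(-6 \right)} \right)} = \frac{14470}{135769687} - 880 = - \frac{119477310090}{135769687}$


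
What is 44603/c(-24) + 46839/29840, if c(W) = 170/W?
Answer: -638698437/101456 ≈ -6295.3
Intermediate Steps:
44603/c(-24) + 46839/29840 = 44603/((170/(-24))) + 46839/29840 = 44603/((170*(-1/24))) + 46839*(1/29840) = 44603/(-85/12) + 46839/29840 = 44603*(-12/85) + 46839/29840 = -535236/85 + 46839/29840 = -638698437/101456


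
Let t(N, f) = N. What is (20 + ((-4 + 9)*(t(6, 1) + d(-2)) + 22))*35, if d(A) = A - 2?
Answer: 1820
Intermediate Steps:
d(A) = -2 + A
(20 + ((-4 + 9)*(t(6, 1) + d(-2)) + 22))*35 = (20 + ((-4 + 9)*(6 + (-2 - 2)) + 22))*35 = (20 + (5*(6 - 4) + 22))*35 = (20 + (5*2 + 22))*35 = (20 + (10 + 22))*35 = (20 + 32)*35 = 52*35 = 1820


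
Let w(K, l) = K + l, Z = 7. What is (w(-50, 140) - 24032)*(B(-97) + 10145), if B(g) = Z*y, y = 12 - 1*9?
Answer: -243394372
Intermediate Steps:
y = 3 (y = 12 - 9 = 3)
B(g) = 21 (B(g) = 7*3 = 21)
(w(-50, 140) - 24032)*(B(-97) + 10145) = ((-50 + 140) - 24032)*(21 + 10145) = (90 - 24032)*10166 = -23942*10166 = -243394372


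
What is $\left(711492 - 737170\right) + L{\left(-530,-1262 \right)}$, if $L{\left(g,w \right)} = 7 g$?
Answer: $-29388$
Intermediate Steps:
$\left(711492 - 737170\right) + L{\left(-530,-1262 \right)} = \left(711492 - 737170\right) + 7 \left(-530\right) = -25678 - 3710 = -29388$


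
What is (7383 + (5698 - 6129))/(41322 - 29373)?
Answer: 6952/11949 ≈ 0.58181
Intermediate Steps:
(7383 + (5698 - 6129))/(41322 - 29373) = (7383 - 431)/11949 = 6952*(1/11949) = 6952/11949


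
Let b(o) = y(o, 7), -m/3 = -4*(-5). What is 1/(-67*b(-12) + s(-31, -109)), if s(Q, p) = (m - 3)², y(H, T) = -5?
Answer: 1/4304 ≈ 0.00023234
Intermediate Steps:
m = -60 (m = -(-12)*(-5) = -3*20 = -60)
b(o) = -5
s(Q, p) = 3969 (s(Q, p) = (-60 - 3)² = (-63)² = 3969)
1/(-67*b(-12) + s(-31, -109)) = 1/(-67*(-5) + 3969) = 1/(335 + 3969) = 1/4304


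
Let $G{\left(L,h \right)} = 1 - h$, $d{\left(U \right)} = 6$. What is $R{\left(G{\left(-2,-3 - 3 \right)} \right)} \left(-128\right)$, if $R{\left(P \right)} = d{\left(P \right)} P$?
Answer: $-5376$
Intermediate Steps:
$R{\left(P \right)} = 6 P$
$R{\left(G{\left(-2,-3 - 3 \right)} \right)} \left(-128\right) = 6 \left(1 - \left(-3 - 3\right)\right) \left(-128\right) = 6 \left(1 - -6\right) \left(-128\right) = 6 \left(1 + 6\right) \left(-128\right) = 6 \cdot 7 \left(-128\right) = 42 \left(-128\right) = -5376$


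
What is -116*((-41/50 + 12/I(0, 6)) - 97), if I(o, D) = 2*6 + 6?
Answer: 845234/75 ≈ 11270.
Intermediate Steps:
I(o, D) = 18 (I(o, D) = 12 + 6 = 18)
-116*((-41/50 + 12/I(0, 6)) - 97) = -116*((-41/50 + 12/18) - 97) = -116*((-41*1/50 + 12*(1/18)) - 97) = -116*((-41/50 + 2/3) - 97) = -116*(-23/150 - 97) = -116*(-14573/150) = 845234/75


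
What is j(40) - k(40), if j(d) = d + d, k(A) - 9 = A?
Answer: 31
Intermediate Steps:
k(A) = 9 + A
j(d) = 2*d
j(40) - k(40) = 2*40 - (9 + 40) = 80 - 1*49 = 80 - 49 = 31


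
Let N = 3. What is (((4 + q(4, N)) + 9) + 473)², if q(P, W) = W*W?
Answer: 245025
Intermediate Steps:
q(P, W) = W²
(((4 + q(4, N)) + 9) + 473)² = (((4 + 3²) + 9) + 473)² = (((4 + 9) + 9) + 473)² = ((13 + 9) + 473)² = (22 + 473)² = 495² = 245025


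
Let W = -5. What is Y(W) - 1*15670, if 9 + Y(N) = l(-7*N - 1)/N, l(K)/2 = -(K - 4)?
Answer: -15667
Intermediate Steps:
l(K) = 8 - 2*K (l(K) = 2*(-(K - 4)) = 2*(-(-4 + K)) = 2*(4 - K) = 8 - 2*K)
Y(N) = -9 + (10 + 14*N)/N (Y(N) = -9 + (8 - 2*(-7*N - 1))/N = -9 + (8 - 2*(-1 - 7*N))/N = -9 + (8 + (2 + 14*N))/N = -9 + (10 + 14*N)/N)
Y(W) - 1*15670 = (5 + 10/(-5)) - 1*15670 = (5 + 10*(-⅕)) - 15670 = (5 - 2) - 15670 = 3 - 15670 = -15667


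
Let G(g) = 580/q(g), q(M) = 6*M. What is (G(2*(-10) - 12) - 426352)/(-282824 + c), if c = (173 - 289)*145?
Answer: 20465041/14382912 ≈ 1.4229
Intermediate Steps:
G(g) = 290/(3*g) (G(g) = 580/((6*g)) = 580*(1/(6*g)) = 290/(3*g))
c = -16820 (c = -116*145 = -16820)
(G(2*(-10) - 12) - 426352)/(-282824 + c) = (290/(3*(2*(-10) - 12)) - 426352)/(-282824 - 16820) = (290/(3*(-20 - 12)) - 426352)/(-299644) = ((290/3)/(-32) - 426352)*(-1/299644) = ((290/3)*(-1/32) - 426352)*(-1/299644) = (-145/48 - 426352)*(-1/299644) = -20465041/48*(-1/299644) = 20465041/14382912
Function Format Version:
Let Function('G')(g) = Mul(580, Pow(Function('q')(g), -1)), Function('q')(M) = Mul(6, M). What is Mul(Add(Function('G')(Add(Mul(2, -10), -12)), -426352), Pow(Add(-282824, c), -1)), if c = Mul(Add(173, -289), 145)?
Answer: Rational(20465041, 14382912) ≈ 1.4229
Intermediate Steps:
Function('G')(g) = Mul(Rational(290, 3), Pow(g, -1)) (Function('G')(g) = Mul(580, Pow(Mul(6, g), -1)) = Mul(580, Mul(Rational(1, 6), Pow(g, -1))) = Mul(Rational(290, 3), Pow(g, -1)))
c = -16820 (c = Mul(-116, 145) = -16820)
Mul(Add(Function('G')(Add(Mul(2, -10), -12)), -426352), Pow(Add(-282824, c), -1)) = Mul(Add(Mul(Rational(290, 3), Pow(Add(Mul(2, -10), -12), -1)), -426352), Pow(Add(-282824, -16820), -1)) = Mul(Add(Mul(Rational(290, 3), Pow(Add(-20, -12), -1)), -426352), Pow(-299644, -1)) = Mul(Add(Mul(Rational(290, 3), Pow(-32, -1)), -426352), Rational(-1, 299644)) = Mul(Add(Mul(Rational(290, 3), Rational(-1, 32)), -426352), Rational(-1, 299644)) = Mul(Add(Rational(-145, 48), -426352), Rational(-1, 299644)) = Mul(Rational(-20465041, 48), Rational(-1, 299644)) = Rational(20465041, 14382912)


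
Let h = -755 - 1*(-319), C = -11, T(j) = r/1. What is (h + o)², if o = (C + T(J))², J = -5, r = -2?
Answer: 71289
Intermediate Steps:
T(j) = -2 (T(j) = -2/1 = -2*1 = -2)
h = -436 (h = -755 + 319 = -436)
o = 169 (o = (-11 - 2)² = (-13)² = 169)
(h + o)² = (-436 + 169)² = (-267)² = 71289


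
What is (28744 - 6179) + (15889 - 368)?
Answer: 38086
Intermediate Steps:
(28744 - 6179) + (15889 - 368) = 22565 + 15521 = 38086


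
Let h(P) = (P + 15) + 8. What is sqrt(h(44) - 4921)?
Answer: I*sqrt(4854) ≈ 69.671*I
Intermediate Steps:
h(P) = 23 + P (h(P) = (15 + P) + 8 = 23 + P)
sqrt(h(44) - 4921) = sqrt((23 + 44) - 4921) = sqrt(67 - 4921) = sqrt(-4854) = I*sqrt(4854)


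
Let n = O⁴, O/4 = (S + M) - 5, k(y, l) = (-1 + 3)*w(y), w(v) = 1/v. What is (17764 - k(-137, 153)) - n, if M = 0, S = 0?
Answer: -19486330/137 ≈ -1.4224e+5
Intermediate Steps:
k(y, l) = 2/y (k(y, l) = (-1 + 3)/y = 2/y)
O = -20 (O = 4*((0 + 0) - 5) = 4*(0 - 5) = 4*(-5) = -20)
n = 160000 (n = (-20)⁴ = 160000)
(17764 - k(-137, 153)) - n = (17764 - 2/(-137)) - 1*160000 = (17764 - 2*(-1)/137) - 160000 = (17764 - 1*(-2/137)) - 160000 = (17764 + 2/137) - 160000 = 2433670/137 - 160000 = -19486330/137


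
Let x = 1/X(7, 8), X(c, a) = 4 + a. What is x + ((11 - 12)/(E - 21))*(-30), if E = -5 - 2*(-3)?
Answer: -17/12 ≈ -1.4167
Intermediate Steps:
E = 1 (E = -5 + 6 = 1)
x = 1/12 (x = 1/(4 + 8) = 1/12 ≈ 0.083333)
x + ((11 - 12)/(E - 21))*(-30) = 1/12 + ((11 - 12)/(1 - 21))*(-30) = 1/12 - 1/(-20)*(-30) = 1/12 - 1*(-1/20)*(-30) = 1/12 + (1/20)*(-30) = 1/12 - 3/2 = -17/12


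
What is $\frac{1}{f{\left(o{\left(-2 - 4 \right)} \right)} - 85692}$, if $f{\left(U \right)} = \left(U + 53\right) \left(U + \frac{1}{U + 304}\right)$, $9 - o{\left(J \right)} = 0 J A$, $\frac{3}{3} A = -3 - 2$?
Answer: $- \frac{313}{26646880} \approx -1.1746 \cdot 10^{-5}$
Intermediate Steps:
$A = -5$ ($A = -3 - 2 = -5$)
$o{\left(J \right)} = 9$ ($o{\left(J \right)} = 9 - 0 J \left(-5\right) = 9 - 0 \left(-5\right) = 9 - 0 = 9 + 0 = 9$)
$f{\left(U \right)} = \left(53 + U\right) \left(U + \frac{1}{304 + U}\right)$
$\frac{1}{f{\left(o{\left(-2 - 4 \right)} \right)} - 85692} = \frac{1}{\frac{53 + 9^{3} + 357 \cdot 9^{2} + 16113 \cdot 9}{304 + 9} - 85692} = \frac{1}{\frac{53 + 729 + 357 \cdot 81 + 145017}{313} - 85692} = \frac{1}{\frac{53 + 729 + 28917 + 145017}{313} - 85692} = \frac{1}{\frac{1}{313} \cdot 174716 - 85692} = \frac{1}{\frac{174716}{313} - 85692} = \frac{1}{- \frac{26646880}{313}} = - \frac{313}{26646880}$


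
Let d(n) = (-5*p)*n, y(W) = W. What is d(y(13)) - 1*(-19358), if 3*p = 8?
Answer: 57554/3 ≈ 19185.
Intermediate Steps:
p = 8/3 (p = (⅓)*8 = 8/3 ≈ 2.6667)
d(n) = -40*n/3 (d(n) = (-5*8/3)*n = -40*n/3)
d(y(13)) - 1*(-19358) = -40/3*13 - 1*(-19358) = -520/3 + 19358 = 57554/3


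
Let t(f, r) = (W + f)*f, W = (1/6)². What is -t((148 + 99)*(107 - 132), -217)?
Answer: -1372696325/36 ≈ -3.8130e+7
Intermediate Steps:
W = 1/36 (W = (⅙)² = 1/36 ≈ 0.027778)
t(f, r) = f*(1/36 + f) (t(f, r) = (1/36 + f)*f = f*(1/36 + f))
-t((148 + 99)*(107 - 132), -217) = -(148 + 99)*(107 - 132)*(1/36 + (148 + 99)*(107 - 132)) = -247*(-25)*(1/36 + 247*(-25)) = -(-6175)*(1/36 - 6175) = -(-6175)*(-222299)/36 = -1*1372696325/36 = -1372696325/36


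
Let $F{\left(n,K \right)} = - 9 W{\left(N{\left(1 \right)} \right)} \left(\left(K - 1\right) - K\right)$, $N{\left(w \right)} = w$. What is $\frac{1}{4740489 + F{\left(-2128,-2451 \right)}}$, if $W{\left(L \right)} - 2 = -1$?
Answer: $\frac{1}{4740498} \approx 2.1095 \cdot 10^{-7}$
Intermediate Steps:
$W{\left(L \right)} = 1$ ($W{\left(L \right)} = 2 - 1 = 1$)
$F{\left(n,K \right)} = 9$ ($F{\left(n,K \right)} = \left(-9\right) 1 \left(\left(K - 1\right) - K\right) = - 9 \left(\left(K - 1\right) - K\right) = - 9 \left(\left(-1 + K\right) - K\right) = \left(-9\right) \left(-1\right) = 9$)
$\frac{1}{4740489 + F{\left(-2128,-2451 \right)}} = \frac{1}{4740489 + 9} = \frac{1}{4740498}$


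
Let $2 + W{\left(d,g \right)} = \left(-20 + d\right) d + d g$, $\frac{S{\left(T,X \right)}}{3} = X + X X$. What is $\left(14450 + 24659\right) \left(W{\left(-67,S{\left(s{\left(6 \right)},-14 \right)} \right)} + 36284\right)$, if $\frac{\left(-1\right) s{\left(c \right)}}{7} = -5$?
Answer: $216233661$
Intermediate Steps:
$s{\left(c \right)} = 35$ ($s{\left(c \right)} = \left(-7\right) \left(-5\right) = 35$)
$S{\left(T,X \right)} = 3 X + 3 X^{2}$ ($S{\left(T,X \right)} = 3 \left(X + X X\right) = 3 \left(X + X^{2}\right) = 3 X + 3 X^{2}$)
$W{\left(d,g \right)} = -2 + d g + d \left(-20 + d\right)$ ($W{\left(d,g \right)} = -2 + \left(\left(-20 + d\right) d + d g\right) = -2 + \left(d \left(-20 + d\right) + d g\right) = -2 + \left(d g + d \left(-20 + d\right)\right) = -2 + d g + d \left(-20 + d\right)$)
$\left(14450 + 24659\right) \left(W{\left(-67,S{\left(s{\left(6 \right)},-14 \right)} \right)} + 36284\right) = \left(14450 + 24659\right) \left(\left(-2 + \left(-67\right)^{2} - -1340 - 67 \cdot 3 \left(-14\right) \left(1 - 14\right)\right) + 36284\right) = 39109 \left(\left(-2 + 4489 + 1340 - 67 \cdot 3 \left(-14\right) \left(-13\right)\right) + 36284\right) = 39109 \left(\left(-2 + 4489 + 1340 - 36582\right) + 36284\right) = 39109 \left(-30755 + 36284\right) = 39109 \cdot 5529 = 216233661$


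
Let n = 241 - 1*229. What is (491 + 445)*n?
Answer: 11232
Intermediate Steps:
n = 12 (n = 241 - 229 = 12)
(491 + 445)*n = (491 + 445)*12 = 936*12 = 11232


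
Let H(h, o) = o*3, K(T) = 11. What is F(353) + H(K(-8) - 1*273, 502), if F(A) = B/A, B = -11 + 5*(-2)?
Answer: 531597/353 ≈ 1505.9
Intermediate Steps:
B = -21 (B = -11 - 10 = -21)
H(h, o) = 3*o
F(A) = -21/A
F(353) + H(K(-8) - 1*273, 502) = -21/353 + 3*502 = -21*1/353 + 1506 = -21/353 + 1506 = 531597/353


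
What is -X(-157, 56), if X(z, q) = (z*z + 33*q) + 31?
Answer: -26528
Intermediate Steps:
X(z, q) = 31 + z² + 33*q (X(z, q) = (z² + 33*q) + 31 = 31 + z² + 33*q)
-X(-157, 56) = -(31 + (-157)² + 33*56) = -(31 + 24649 + 1848) = -1*26528 = -26528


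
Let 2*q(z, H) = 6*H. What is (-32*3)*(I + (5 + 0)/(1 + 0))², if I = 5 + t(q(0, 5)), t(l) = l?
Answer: -60000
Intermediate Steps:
q(z, H) = 3*H (q(z, H) = (6*H)/2 = 3*H)
I = 20 (I = 5 + 3*5 = 5 + 15 = 20)
(-32*3)*(I + (5 + 0)/(1 + 0))² = (-32*3)*(20 + (5 + 0)/(1 + 0))² = -96*(20 + 5/1)² = -96*(20 + 5*1)² = -96*(20 + 5)² = -96*25² = -96*625 = -60000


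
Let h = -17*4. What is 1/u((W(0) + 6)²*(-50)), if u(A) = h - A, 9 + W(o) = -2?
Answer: 1/1182 ≈ 0.00084602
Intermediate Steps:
W(o) = -11 (W(o) = -9 - 2 = -11)
h = -68
u(A) = -68 - A
1/u((W(0) + 6)²*(-50)) = 1/(-68 - (-11 + 6)²*(-50)) = 1/(-68 - (-5)²*(-50)) = 1/(-68 - 25*(-50)) = 1/(-68 - 1*(-1250)) = 1/(-68 + 1250) = 1/1182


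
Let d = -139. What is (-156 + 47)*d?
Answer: 15151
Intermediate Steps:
(-156 + 47)*d = (-156 + 47)*(-139) = -109*(-139) = 15151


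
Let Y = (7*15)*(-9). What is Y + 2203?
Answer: 1258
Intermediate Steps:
Y = -945 (Y = 105*(-9) = -945)
Y + 2203 = -945 + 2203 = 1258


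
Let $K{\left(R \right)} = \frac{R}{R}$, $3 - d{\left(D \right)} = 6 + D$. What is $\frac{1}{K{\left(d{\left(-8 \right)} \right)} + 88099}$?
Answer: $\frac{1}{88100} \approx 1.1351 \cdot 10^{-5}$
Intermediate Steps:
$d{\left(D \right)} = -3 - D$ ($d{\left(D \right)} = 3 - \left(6 + D\right) = -3 - D$)
$K{\left(R \right)} = 1$
$\frac{1}{K{\left(d{\left(-8 \right)} \right)} + 88099} = \frac{1}{1 + 88099} = \frac{1}{88100}$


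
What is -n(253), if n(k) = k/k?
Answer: -1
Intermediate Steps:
n(k) = 1
-n(253) = -1*1 = -1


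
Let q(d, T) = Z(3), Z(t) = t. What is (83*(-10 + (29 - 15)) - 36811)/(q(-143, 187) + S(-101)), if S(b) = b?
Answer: 36479/98 ≈ 372.23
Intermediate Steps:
q(d, T) = 3
(83*(-10 + (29 - 15)) - 36811)/(q(-143, 187) + S(-101)) = (83*(-10 + (29 - 15)) - 36811)/(3 - 101) = (83*(-10 + 14) - 36811)/(-98) = (83*4 - 36811)*(-1/98) = (332 - 36811)*(-1/98) = -36479*(-1/98) = 36479/98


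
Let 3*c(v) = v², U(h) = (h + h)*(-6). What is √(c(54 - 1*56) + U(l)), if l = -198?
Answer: 2*√5349/3 ≈ 48.758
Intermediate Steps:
U(h) = -12*h (U(h) = (2*h)*(-6) = -12*h)
c(v) = v²/3
√(c(54 - 1*56) + U(l)) = √((54 - 1*56)²/3 - 12*(-198)) = √((54 - 56)²/3 + 2376) = √((⅓)*(-2)² + 2376) = √((⅓)*4 + 2376) = √(4/3 + 2376) = √(7132/3) = 2*√5349/3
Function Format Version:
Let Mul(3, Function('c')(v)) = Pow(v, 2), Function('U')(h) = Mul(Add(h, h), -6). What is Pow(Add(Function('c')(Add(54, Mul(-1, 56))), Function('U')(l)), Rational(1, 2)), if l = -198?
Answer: Mul(Rational(2, 3), Pow(5349, Rational(1, 2))) ≈ 48.758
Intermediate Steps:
Function('U')(h) = Mul(-12, h) (Function('U')(h) = Mul(Mul(2, h), -6) = Mul(-12, h))
Function('c')(v) = Mul(Rational(1, 3), Pow(v, 2))
Pow(Add(Function('c')(Add(54, Mul(-1, 56))), Function('U')(l)), Rational(1, 2)) = Pow(Add(Mul(Rational(1, 3), Pow(Add(54, Mul(-1, 56)), 2)), Mul(-12, -198)), Rational(1, 2)) = Pow(Add(Mul(Rational(1, 3), Pow(Add(54, -56), 2)), 2376), Rational(1, 2)) = Pow(Add(Mul(Rational(1, 3), Pow(-2, 2)), 2376), Rational(1, 2)) = Pow(Add(Mul(Rational(1, 3), 4), 2376), Rational(1, 2)) = Pow(Add(Rational(4, 3), 2376), Rational(1, 2)) = Pow(Rational(7132, 3), Rational(1, 2)) = Mul(Rational(2, 3), Pow(5349, Rational(1, 2)))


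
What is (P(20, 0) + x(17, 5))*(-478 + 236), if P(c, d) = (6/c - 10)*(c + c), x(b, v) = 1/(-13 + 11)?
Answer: 94017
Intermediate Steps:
x(b, v) = -1/2 (x(b, v) = 1/(-2) = -1/2)
P(c, d) = 2*c*(-10 + 6/c) (P(c, d) = (-10 + 6/c)*(2*c) = 2*c*(-10 + 6/c))
(P(20, 0) + x(17, 5))*(-478 + 236) = ((12 - 20*20) - 1/2)*(-478 + 236) = ((12 - 400) - 1/2)*(-242) = (-388 - 1/2)*(-242) = -777/2*(-242) = 94017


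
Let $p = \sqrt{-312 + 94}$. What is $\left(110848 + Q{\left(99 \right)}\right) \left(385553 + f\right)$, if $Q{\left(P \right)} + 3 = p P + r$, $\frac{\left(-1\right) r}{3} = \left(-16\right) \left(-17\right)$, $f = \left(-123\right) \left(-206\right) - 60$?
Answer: $45203324099 + 40672269 i \sqrt{218} \approx 4.5203 \cdot 10^{10} + 6.0052 \cdot 10^{8} i$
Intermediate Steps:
$f = 25278$ ($f = 25338 - 60 = 25278$)
$r = -816$ ($r = - 3 \left(\left(-16\right) \left(-17\right)\right) = \left(-3\right) 272 = -816$)
$p = i \sqrt{218}$ ($p = \sqrt{-218} = i \sqrt{218} \approx 14.765 i$)
$Q{\left(P \right)} = -819 + i P \sqrt{218}$ ($Q{\left(P \right)} = -3 + \left(i \sqrt{218} P - 816\right) = -3 + \left(i P \sqrt{218} - 816\right) = -3 + \left(-816 + i P \sqrt{218}\right) = -819 + i P \sqrt{218}$)
$\left(110848 + Q{\left(99 \right)}\right) \left(385553 + f\right) = \left(110848 - \left(819 - i 99 \sqrt{218}\right)\right) \left(385553 + 25278\right) = \left(110848 - \left(819 - 99 i \sqrt{218}\right)\right) 410831 = \left(110029 + 99 i \sqrt{218}\right) 410831 = 45203324099 + 40672269 i \sqrt{218}$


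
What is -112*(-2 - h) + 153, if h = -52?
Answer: -5447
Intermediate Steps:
-112*(-2 - h) + 153 = -112*(-2 - 1*(-52)) + 153 = -112*(-2 + 52) + 153 = -112*50 + 153 = -5600 + 153 = -5447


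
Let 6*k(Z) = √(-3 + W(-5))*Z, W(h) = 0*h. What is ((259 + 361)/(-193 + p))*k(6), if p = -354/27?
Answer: -1116*I*√3/371 ≈ -5.2102*I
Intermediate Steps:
p = -118/9 (p = -354*1/27 = -118/9 ≈ -13.111)
W(h) = 0
k(Z) = I*Z*√3/6 (k(Z) = (√(-3 + 0)*Z)/6 = (√(-3)*Z)/6 = ((I*√3)*Z)/6 = (I*Z*√3)/6 = I*Z*√3/6)
((259 + 361)/(-193 + p))*k(6) = ((259 + 361)/(-193 - 118/9))*((⅙)*I*6*√3) = (620/(-1855/9))*(I*√3) = (620*(-9/1855))*(I*√3) = -1116*I*√3/371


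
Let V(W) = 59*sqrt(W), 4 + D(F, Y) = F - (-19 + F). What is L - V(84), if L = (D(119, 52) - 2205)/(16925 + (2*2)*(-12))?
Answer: -2190/16877 - 118*sqrt(21) ≈ -540.87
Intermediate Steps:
D(F, Y) = 15 (D(F, Y) = -4 + (F - (-19 + F)) = -4 + (F + (19 - F)) = -4 + 19 = 15)
L = -2190/16877 (L = (15 - 2205)/(16925 + (2*2)*(-12)) = -2190/(16925 + 4*(-12)) = -2190/(16925 - 48) = -2190/16877 ≈ -0.12976)
L - V(84) = -2190/16877 - 59*sqrt(84) = -2190/16877 - 59*2*sqrt(21) = -2190/16877 - 118*sqrt(21)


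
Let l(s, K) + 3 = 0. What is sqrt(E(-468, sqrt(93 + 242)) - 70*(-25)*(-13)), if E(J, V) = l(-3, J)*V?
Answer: sqrt(-22750 - 3*sqrt(335)) ≈ 151.01*I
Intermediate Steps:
l(s, K) = -3 (l(s, K) = -3 + 0 = -3)
E(J, V) = -3*V
sqrt(E(-468, sqrt(93 + 242)) - 70*(-25)*(-13)) = sqrt(-3*sqrt(93 + 242) - 70*(-25)*(-13)) = sqrt(-3*sqrt(335) + 1750*(-13)) = sqrt(-3*sqrt(335) - 22750) = sqrt(-22750 - 3*sqrt(335))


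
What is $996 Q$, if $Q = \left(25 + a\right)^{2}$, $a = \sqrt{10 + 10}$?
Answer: $642420 + 99600 \sqrt{5} \approx 8.6513 \cdot 10^{5}$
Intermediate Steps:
$a = 2 \sqrt{5}$ ($a = \sqrt{20} = 2 \sqrt{5} \approx 4.4721$)
$Q = \left(25 + 2 \sqrt{5}\right)^{2} \approx 868.61$
$996 Q = 996 \left(645 + 100 \sqrt{5}\right) = 642420 + 99600 \sqrt{5}$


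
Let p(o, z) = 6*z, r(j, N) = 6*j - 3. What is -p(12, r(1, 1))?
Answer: -18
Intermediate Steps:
r(j, N) = -3 + 6*j
-p(12, r(1, 1)) = -6*(-3 + 6*1) = -6*(-3 + 6) = -6*3 = -1*18 = -18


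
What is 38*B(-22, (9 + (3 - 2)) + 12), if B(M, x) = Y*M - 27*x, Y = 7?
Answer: -28424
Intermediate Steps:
B(M, x) = -27*x + 7*M (B(M, x) = 7*M - 27*x = -27*x + 7*M)
38*B(-22, (9 + (3 - 2)) + 12) = 38*(-27*((9 + (3 - 2)) + 12) + 7*(-22)) = 38*(-27*((9 + 1) + 12) - 154) = 38*(-27*(10 + 12) - 154) = 38*(-27*22 - 154) = 38*(-594 - 154) = 38*(-748) = -28424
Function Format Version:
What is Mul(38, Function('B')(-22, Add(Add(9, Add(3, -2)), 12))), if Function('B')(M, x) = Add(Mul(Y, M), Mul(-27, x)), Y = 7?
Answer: -28424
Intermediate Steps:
Function('B')(M, x) = Add(Mul(-27, x), Mul(7, M)) (Function('B')(M, x) = Add(Mul(7, M), Mul(-27, x)) = Add(Mul(-27, x), Mul(7, M)))
Mul(38, Function('B')(-22, Add(Add(9, Add(3, -2)), 12))) = Mul(38, Add(Mul(-27, Add(Add(9, Add(3, -2)), 12)), Mul(7, -22))) = Mul(38, Add(Mul(-27, Add(Add(9, 1), 12)), -154)) = Mul(38, Add(Mul(-27, Add(10, 12)), -154)) = Mul(38, Add(Mul(-27, 22), -154)) = Mul(38, Add(-594, -154)) = Mul(38, -748) = -28424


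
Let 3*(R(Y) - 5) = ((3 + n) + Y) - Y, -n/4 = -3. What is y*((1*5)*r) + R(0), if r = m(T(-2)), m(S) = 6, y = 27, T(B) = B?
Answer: 820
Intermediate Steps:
n = 12 (n = -4*(-3) = 12)
r = 6
R(Y) = 10 (R(Y) = 5 + (((3 + 12) + Y) - Y)/3 = 5 + ((15 + Y) - Y)/3 = 5 + (⅓)*15 = 5 + 5 = 10)
y*((1*5)*r) + R(0) = 27*((1*5)*6) + 10 = 27*(5*6) + 10 = 27*30 + 10 = 810 + 10 = 820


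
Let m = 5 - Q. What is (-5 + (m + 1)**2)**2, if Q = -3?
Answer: 5776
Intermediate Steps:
m = 8 (m = 5 - 1*(-3) = 5 + 3 = 8)
(-5 + (m + 1)**2)**2 = (-5 + (8 + 1)**2)**2 = (-5 + 9**2)**2 = (-5 + 81)**2 = 76**2 = 5776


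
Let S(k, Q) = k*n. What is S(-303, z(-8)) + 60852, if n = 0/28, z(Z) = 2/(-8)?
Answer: 60852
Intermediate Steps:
z(Z) = -¼ (z(Z) = 2*(-⅛) = -¼)
n = 0 (n = 0*(1/28) = 0)
S(k, Q) = 0 (S(k, Q) = k*0 = 0)
S(-303, z(-8)) + 60852 = 0 + 60852 = 60852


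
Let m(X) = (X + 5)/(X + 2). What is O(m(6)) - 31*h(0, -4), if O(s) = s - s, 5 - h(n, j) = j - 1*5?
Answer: -434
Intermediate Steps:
h(n, j) = 10 - j (h(n, j) = 5 - (j - 1*5) = 5 - (j - 5) = 5 - (-5 + j) = 5 + (5 - j) = 10 - j)
m(X) = (5 + X)/(2 + X)
O(s) = 0
O(m(6)) - 31*h(0, -4) = 0 - 31*(10 - 1*(-4)) = 0 - 31*(10 + 4) = 0 - 31*14 = 0 - 434 = -434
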